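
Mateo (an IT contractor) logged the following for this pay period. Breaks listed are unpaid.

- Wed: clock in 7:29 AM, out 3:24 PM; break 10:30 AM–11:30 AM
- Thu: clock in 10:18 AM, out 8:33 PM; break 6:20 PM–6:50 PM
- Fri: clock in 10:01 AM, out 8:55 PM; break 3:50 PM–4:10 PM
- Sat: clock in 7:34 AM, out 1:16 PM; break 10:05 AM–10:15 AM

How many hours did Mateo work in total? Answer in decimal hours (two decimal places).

32.77 hours

Wed: 7:29 AM–3:24 PM = 7 h 55 min; less 60 min break → 6 h 55 min
Thu: 10:18 AM–8:33 PM = 10 h 15 min; less 30 min break → 9 h 45 min
Fri: 10:01 AM–8:55 PM = 10 h 54 min; less 20 min break → 10 h 34 min
Sat: 7:34 AM–1:16 PM = 5 h 42 min; less 10 min break → 5 h 32 min
Total: 6 h 55 min + 9 h 45 min + 10 h 34 min + 5 h 32 min = 32 h 46 min.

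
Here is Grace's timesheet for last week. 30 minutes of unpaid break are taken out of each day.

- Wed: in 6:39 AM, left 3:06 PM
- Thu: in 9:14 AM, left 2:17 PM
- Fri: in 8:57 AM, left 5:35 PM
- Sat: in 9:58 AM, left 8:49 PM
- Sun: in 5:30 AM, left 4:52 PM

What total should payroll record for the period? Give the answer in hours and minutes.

Wed: 6:39 AM–3:06 PM = 8 h 27 min; less 30 min break → 7 h 57 min
Thu: 9:14 AM–2:17 PM = 5 h 3 min; less 30 min break → 4 h 33 min
Fri: 8:57 AM–5:35 PM = 8 h 38 min; less 30 min break → 8 h 8 min
Sat: 9:58 AM–8:49 PM = 10 h 51 min; less 30 min break → 10 h 21 min
Sun: 5:30 AM–4:52 PM = 11 h 22 min; less 30 min break → 10 h 52 min
Total: 7 h 57 min + 4 h 33 min + 8 h 8 min + 10 h 21 min + 10 h 52 min = 41 h 51 min.

41 h 51 min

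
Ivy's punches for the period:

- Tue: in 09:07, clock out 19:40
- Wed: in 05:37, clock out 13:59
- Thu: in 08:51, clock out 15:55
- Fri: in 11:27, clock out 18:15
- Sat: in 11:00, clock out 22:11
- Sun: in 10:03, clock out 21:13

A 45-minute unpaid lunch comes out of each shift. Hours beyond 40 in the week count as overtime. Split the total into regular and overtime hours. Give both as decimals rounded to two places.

Regular 40.00 hours, overtime 10.63 hours

Tue: 09:07–19:40 = 10 h 33 min; less 45 min break → 9 h 48 min
Wed: 05:37–13:59 = 8 h 22 min; less 45 min break → 7 h 37 min
Thu: 08:51–15:55 = 7 h 4 min; less 45 min break → 6 h 19 min
Fri: 11:27–18:15 = 6 h 48 min; less 45 min break → 6 h 3 min
Sat: 11:00–22:11 = 11 h 11 min; less 45 min break → 10 h 26 min
Sun: 10:03–21:13 = 11 h 10 min; less 45 min break → 10 h 25 min
Total worked: 50 h 38 min = 50.63 h.
Threshold 40 h → overtime 10 h 38 min, regular 40 h 0 min.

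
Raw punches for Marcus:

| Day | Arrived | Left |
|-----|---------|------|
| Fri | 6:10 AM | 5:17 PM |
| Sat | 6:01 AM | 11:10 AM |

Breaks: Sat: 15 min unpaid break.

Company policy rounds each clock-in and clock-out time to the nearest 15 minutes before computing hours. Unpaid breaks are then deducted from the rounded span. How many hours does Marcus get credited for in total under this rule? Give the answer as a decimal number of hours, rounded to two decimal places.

Fri: in 6:10 AM→6:15 AM, out 5:17 PM→5:15 PM; 11 h 0 min
Sat: in 6:01 AM→6:00 AM, out 11:10 AM→11:15 AM; 5 h 15 min − 15 min = 5 h 0 min
Total credited: 16 h 0 min.

16.00 hours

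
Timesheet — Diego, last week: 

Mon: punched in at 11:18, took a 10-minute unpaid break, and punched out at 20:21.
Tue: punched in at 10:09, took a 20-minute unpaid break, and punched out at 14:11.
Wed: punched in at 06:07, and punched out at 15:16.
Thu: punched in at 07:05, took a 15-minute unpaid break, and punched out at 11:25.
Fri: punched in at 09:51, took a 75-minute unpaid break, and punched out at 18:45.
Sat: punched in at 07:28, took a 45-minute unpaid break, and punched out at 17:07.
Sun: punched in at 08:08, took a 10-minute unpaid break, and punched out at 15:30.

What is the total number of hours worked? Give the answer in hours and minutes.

49 h 34 min

Mon: 11:18–20:21 = 9 h 3 min; less 10 min break → 8 h 53 min
Tue: 10:09–14:11 = 4 h 2 min; less 20 min break → 3 h 42 min
Wed: 06:07–15:16 = 9 h 9 min
Thu: 07:05–11:25 = 4 h 20 min; less 15 min break → 4 h 5 min
Fri: 09:51–18:45 = 8 h 54 min; less 75 min break → 7 h 39 min
Sat: 07:28–17:07 = 9 h 39 min; less 45 min break → 8 h 54 min
Sun: 08:08–15:30 = 7 h 22 min; less 10 min break → 7 h 12 min
Total: 8 h 53 min + 3 h 42 min + 9 h 9 min + 4 h 5 min + 7 h 39 min + 8 h 54 min + 7 h 12 min = 49 h 34 min.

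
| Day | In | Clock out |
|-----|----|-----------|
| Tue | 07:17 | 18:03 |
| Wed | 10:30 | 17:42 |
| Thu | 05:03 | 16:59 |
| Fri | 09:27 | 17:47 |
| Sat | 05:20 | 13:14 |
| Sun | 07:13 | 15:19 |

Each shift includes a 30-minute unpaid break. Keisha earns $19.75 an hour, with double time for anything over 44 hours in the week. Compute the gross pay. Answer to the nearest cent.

$1154.72

Tue: 07:17–18:03 = 10 h 46 min; less 30 min break → 10 h 16 min
Wed: 10:30–17:42 = 7 h 12 min; less 30 min break → 6 h 42 min
Thu: 05:03–16:59 = 11 h 56 min; less 30 min break → 11 h 26 min
Fri: 09:27–17:47 = 8 h 20 min; less 30 min break → 7 h 50 min
Sat: 05:20–13:14 = 7 h 54 min; less 30 min break → 7 h 24 min
Sun: 07:13–15:19 = 8 h 6 min; less 30 min break → 7 h 36 min
Total worked: 51 h 14 min = 3074 min.
Regular 44 h 0 min = 2640 min at $19.75/h; overtime 7 h 14 min = 434 min at $39.50/h.
Pay = (2640 × $19.75 + 434 × $39.50) ÷ 60 = $1154.72.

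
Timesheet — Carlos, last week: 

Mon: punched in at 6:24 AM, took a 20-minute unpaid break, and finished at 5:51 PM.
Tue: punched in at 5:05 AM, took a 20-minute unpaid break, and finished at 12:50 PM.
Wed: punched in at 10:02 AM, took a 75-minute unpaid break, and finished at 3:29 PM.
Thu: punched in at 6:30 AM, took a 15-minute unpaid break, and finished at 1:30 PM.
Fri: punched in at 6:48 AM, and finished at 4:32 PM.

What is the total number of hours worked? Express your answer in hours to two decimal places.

Mon: 6:24 AM–5:51 PM = 11 h 27 min; less 20 min break → 11 h 7 min
Tue: 5:05 AM–12:50 PM = 7 h 45 min; less 20 min break → 7 h 25 min
Wed: 10:02 AM–3:29 PM = 5 h 27 min; less 75 min break → 4 h 12 min
Thu: 6:30 AM–1:30 PM = 7 h 0 min; less 15 min break → 6 h 45 min
Fri: 6:48 AM–4:32 PM = 9 h 44 min
Total: 11 h 7 min + 7 h 25 min + 4 h 12 min + 6 h 45 min + 9 h 44 min = 39 h 13 min.

39.22 hours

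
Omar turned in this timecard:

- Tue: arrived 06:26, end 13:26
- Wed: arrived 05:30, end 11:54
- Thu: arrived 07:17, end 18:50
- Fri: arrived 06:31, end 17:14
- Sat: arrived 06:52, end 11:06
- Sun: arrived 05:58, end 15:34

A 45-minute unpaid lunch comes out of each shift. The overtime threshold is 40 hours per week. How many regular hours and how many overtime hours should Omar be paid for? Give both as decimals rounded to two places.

Regular 40.00 hours, overtime 5.00 hours

Tue: 06:26–13:26 = 7 h 0 min; less 45 min break → 6 h 15 min
Wed: 05:30–11:54 = 6 h 24 min; less 45 min break → 5 h 39 min
Thu: 07:17–18:50 = 11 h 33 min; less 45 min break → 10 h 48 min
Fri: 06:31–17:14 = 10 h 43 min; less 45 min break → 9 h 58 min
Sat: 06:52–11:06 = 4 h 14 min; less 45 min break → 3 h 29 min
Sun: 05:58–15:34 = 9 h 36 min; less 45 min break → 8 h 51 min
Total worked: 45 h 0 min = 45.00 h.
Threshold 40 h → overtime 5 h 0 min, regular 40 h 0 min.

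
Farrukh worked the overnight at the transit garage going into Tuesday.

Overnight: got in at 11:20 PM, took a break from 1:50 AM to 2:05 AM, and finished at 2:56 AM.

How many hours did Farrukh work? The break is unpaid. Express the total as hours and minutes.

Overnight: 11:20 PM → midnight = 0 h 40 min; midnight → 2:56 AM = 2 h 56 min; span 3 h 36 min; less 15 min break → 3 h 21 min

3 h 21 min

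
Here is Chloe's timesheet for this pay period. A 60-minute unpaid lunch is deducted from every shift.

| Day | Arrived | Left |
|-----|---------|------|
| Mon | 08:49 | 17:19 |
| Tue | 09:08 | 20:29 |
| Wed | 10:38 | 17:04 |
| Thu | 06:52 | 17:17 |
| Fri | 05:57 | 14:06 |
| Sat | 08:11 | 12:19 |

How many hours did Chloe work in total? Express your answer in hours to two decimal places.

Mon: 08:49–17:19 = 8 h 30 min; less 60 min break → 7 h 30 min
Tue: 09:08–20:29 = 11 h 21 min; less 60 min break → 10 h 21 min
Wed: 10:38–17:04 = 6 h 26 min; less 60 min break → 5 h 26 min
Thu: 06:52–17:17 = 10 h 25 min; less 60 min break → 9 h 25 min
Fri: 05:57–14:06 = 8 h 9 min; less 60 min break → 7 h 9 min
Sat: 08:11–12:19 = 4 h 8 min; less 60 min break → 3 h 8 min
Total: 7 h 30 min + 10 h 21 min + 5 h 26 min + 9 h 25 min + 7 h 9 min + 3 h 8 min = 42 h 59 min.

42.98 hours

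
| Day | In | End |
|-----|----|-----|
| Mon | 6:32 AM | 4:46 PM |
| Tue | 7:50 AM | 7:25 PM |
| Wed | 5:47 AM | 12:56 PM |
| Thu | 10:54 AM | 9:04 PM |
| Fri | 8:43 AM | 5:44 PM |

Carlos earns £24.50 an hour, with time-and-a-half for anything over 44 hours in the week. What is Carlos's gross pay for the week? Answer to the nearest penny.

Mon: 6:32 AM–4:46 PM = 10 h 14 min
Tue: 7:50 AM–7:25 PM = 11 h 35 min
Wed: 5:47 AM–12:56 PM = 7 h 9 min
Thu: 10:54 AM–9:04 PM = 10 h 10 min
Fri: 8:43 AM–5:44 PM = 9 h 1 min
Total worked: 48 h 9 min = 2889 min.
Regular 44 h 0 min = 2640 min at £24.50/h; overtime 4 h 9 min = 249 min at £36.75/h.
Pay = (2640 × £24.50 + 249 × £36.75) ÷ 60 = £1230.51.

£1230.51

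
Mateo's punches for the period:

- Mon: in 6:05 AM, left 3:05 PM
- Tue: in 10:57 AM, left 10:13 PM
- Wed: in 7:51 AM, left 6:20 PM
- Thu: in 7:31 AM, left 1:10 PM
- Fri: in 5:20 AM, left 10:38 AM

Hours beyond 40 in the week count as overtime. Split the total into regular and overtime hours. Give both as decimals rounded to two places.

Regular 40.00 hours, overtime 1.70 hours

Mon: 6:05 AM–3:05 PM = 9 h 0 min
Tue: 10:57 AM–10:13 PM = 11 h 16 min
Wed: 7:51 AM–6:20 PM = 10 h 29 min
Thu: 7:31 AM–1:10 PM = 5 h 39 min
Fri: 5:20 AM–10:38 AM = 5 h 18 min
Total worked: 41 h 42 min = 41.70 h.
Threshold 40 h → overtime 1 h 42 min, regular 40 h 0 min.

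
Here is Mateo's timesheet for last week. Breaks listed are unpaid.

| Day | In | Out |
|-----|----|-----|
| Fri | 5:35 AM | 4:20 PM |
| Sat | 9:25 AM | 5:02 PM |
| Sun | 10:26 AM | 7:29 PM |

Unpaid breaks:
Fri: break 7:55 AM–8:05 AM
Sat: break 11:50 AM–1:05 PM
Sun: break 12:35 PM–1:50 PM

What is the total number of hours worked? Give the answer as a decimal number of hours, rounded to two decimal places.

Fri: 5:35 AM–4:20 PM = 10 h 45 min; less 10 min break → 10 h 35 min
Sat: 9:25 AM–5:02 PM = 7 h 37 min; less 75 min break → 6 h 22 min
Sun: 10:26 AM–7:29 PM = 9 h 3 min; less 75 min break → 7 h 48 min
Total: 10 h 35 min + 6 h 22 min + 7 h 48 min = 24 h 45 min.

24.75 hours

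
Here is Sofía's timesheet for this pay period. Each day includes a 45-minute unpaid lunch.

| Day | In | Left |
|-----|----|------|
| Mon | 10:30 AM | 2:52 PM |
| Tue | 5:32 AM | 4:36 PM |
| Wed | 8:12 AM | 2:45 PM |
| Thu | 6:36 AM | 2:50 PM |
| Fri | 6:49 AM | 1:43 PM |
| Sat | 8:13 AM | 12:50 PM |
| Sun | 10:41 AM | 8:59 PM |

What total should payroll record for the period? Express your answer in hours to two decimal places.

46.78 hours

Mon: 10:30 AM–2:52 PM = 4 h 22 min; less 45 min break → 3 h 37 min
Tue: 5:32 AM–4:36 PM = 11 h 4 min; less 45 min break → 10 h 19 min
Wed: 8:12 AM–2:45 PM = 6 h 33 min; less 45 min break → 5 h 48 min
Thu: 6:36 AM–2:50 PM = 8 h 14 min; less 45 min break → 7 h 29 min
Fri: 6:49 AM–1:43 PM = 6 h 54 min; less 45 min break → 6 h 9 min
Sat: 8:13 AM–12:50 PM = 4 h 37 min; less 45 min break → 3 h 52 min
Sun: 10:41 AM–8:59 PM = 10 h 18 min; less 45 min break → 9 h 33 min
Total: 3 h 37 min + 10 h 19 min + 5 h 48 min + 7 h 29 min + 6 h 9 min + 3 h 52 min + 9 h 33 min = 46 h 47 min.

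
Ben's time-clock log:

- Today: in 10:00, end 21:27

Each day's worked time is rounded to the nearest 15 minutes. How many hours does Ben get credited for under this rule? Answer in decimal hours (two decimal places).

11.50 hours

Today: 10:00–21:27 = 11 h 27 min → rounds to 11 h 30 min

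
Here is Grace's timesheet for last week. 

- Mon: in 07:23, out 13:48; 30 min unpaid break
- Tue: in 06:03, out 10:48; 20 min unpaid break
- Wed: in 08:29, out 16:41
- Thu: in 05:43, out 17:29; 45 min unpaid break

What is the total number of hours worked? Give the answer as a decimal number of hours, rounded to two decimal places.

Mon: 07:23–13:48 = 6 h 25 min; less 30 min break → 5 h 55 min
Tue: 06:03–10:48 = 4 h 45 min; less 20 min break → 4 h 25 min
Wed: 08:29–16:41 = 8 h 12 min
Thu: 05:43–17:29 = 11 h 46 min; less 45 min break → 11 h 1 min
Total: 5 h 55 min + 4 h 25 min + 8 h 12 min + 11 h 1 min = 29 h 33 min.

29.55 hours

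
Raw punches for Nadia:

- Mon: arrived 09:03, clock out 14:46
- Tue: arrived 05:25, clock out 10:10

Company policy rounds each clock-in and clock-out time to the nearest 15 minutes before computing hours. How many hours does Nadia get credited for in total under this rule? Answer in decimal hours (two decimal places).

Mon: in 09:03→09:00, out 14:46→14:45; 5 h 45 min
Tue: in 05:25→05:30, out 10:10→10:15; 4 h 45 min
Total credited: 10 h 30 min.

10.50 hours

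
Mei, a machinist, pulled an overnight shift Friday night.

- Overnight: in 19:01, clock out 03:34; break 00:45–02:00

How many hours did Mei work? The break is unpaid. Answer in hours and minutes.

7 h 18 min

Overnight: 19:01 → midnight = 4 h 59 min; midnight → 03:34 = 3 h 34 min; span 8 h 33 min; less 75 min break → 7 h 18 min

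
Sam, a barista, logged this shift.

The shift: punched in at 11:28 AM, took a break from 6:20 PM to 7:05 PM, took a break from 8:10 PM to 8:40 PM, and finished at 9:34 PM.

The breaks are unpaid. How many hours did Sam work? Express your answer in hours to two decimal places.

8.85 hours

The shift: 11:28 AM–9:34 PM = 10 h 6 min; less 75 min break → 8 h 51 min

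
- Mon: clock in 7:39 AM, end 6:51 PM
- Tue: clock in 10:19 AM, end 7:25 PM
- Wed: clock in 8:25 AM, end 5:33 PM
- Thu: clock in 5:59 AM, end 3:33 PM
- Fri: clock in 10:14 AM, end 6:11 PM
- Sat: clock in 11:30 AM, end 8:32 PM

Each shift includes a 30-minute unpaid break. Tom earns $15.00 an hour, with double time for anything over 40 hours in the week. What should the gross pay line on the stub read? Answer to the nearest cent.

$989.50

Mon: 7:39 AM–6:51 PM = 11 h 12 min; less 30 min break → 10 h 42 min
Tue: 10:19 AM–7:25 PM = 9 h 6 min; less 30 min break → 8 h 36 min
Wed: 8:25 AM–5:33 PM = 9 h 8 min; less 30 min break → 8 h 38 min
Thu: 5:59 AM–3:33 PM = 9 h 34 min; less 30 min break → 9 h 4 min
Fri: 10:14 AM–6:11 PM = 7 h 57 min; less 30 min break → 7 h 27 min
Sat: 11:30 AM–8:32 PM = 9 h 2 min; less 30 min break → 8 h 32 min
Total worked: 52 h 59 min = 3179 min.
Regular 40 h 0 min = 2400 min at $15.00/h; overtime 12 h 59 min = 779 min at $30.00/h.
Pay = (2400 × $15.00 + 779 × $30.00) ÷ 60 = $989.50.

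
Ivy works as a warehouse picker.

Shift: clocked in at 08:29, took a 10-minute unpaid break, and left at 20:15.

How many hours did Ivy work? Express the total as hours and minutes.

Shift: 08:29–20:15 = 11 h 46 min; less 10 min break → 11 h 36 min

11 h 36 min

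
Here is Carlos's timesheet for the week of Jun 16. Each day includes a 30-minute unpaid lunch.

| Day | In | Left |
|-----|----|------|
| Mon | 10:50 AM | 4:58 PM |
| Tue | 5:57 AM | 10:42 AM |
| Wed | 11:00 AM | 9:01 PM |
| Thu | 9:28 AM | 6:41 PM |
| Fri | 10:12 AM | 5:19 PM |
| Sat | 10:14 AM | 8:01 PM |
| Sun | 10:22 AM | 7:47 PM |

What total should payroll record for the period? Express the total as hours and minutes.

Mon: 10:50 AM–4:58 PM = 6 h 8 min; less 30 min break → 5 h 38 min
Tue: 5:57 AM–10:42 AM = 4 h 45 min; less 30 min break → 4 h 15 min
Wed: 11:00 AM–9:01 PM = 10 h 1 min; less 30 min break → 9 h 31 min
Thu: 9:28 AM–6:41 PM = 9 h 13 min; less 30 min break → 8 h 43 min
Fri: 10:12 AM–5:19 PM = 7 h 7 min; less 30 min break → 6 h 37 min
Sat: 10:14 AM–8:01 PM = 9 h 47 min; less 30 min break → 9 h 17 min
Sun: 10:22 AM–7:47 PM = 9 h 25 min; less 30 min break → 8 h 55 min
Total: 5 h 38 min + 4 h 15 min + 9 h 31 min + 8 h 43 min + 6 h 37 min + 9 h 17 min + 8 h 55 min = 52 h 56 min.

52 h 56 min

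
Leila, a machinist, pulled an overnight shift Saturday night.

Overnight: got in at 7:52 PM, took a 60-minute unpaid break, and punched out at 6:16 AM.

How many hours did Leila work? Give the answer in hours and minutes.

Overnight: 7:52 PM → midnight = 4 h 8 min; midnight → 6:16 AM = 6 h 16 min; span 10 h 24 min; less 60 min break → 9 h 24 min

9 h 24 min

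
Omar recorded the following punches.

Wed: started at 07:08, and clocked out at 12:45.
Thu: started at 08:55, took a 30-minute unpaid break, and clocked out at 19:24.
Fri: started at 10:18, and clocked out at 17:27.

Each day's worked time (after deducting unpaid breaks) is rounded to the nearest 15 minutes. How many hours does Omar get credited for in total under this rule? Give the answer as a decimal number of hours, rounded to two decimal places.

Wed: 07:08–12:45 = 5 h 37 min → rounds to 5 h 30 min
Thu: 08:55–19:24 = 10 h 29 min − 30 min = 9 h 59 min → rounds to 10 h 0 min
Fri: 10:18–17:27 = 7 h 9 min → rounds to 7 h 15 min
Total credited: 22 h 45 min.

22.75 hours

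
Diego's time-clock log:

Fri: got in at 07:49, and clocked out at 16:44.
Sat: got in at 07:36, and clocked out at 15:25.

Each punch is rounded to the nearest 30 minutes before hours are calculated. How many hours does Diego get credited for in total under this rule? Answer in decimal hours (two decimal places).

16.50 hours

Fri: in 07:49→08:00, out 16:44→16:30; 8 h 30 min
Sat: in 07:36→07:30, out 15:25→15:30; 8 h 0 min
Total credited: 16 h 30 min.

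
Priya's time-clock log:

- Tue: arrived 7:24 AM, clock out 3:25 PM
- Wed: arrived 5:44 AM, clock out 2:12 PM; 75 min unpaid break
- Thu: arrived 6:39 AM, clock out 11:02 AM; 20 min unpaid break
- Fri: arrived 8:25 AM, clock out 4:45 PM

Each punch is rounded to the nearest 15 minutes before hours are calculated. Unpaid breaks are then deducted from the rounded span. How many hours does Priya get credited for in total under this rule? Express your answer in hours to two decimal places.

Tue: in 7:24 AM→7:30 AM, out 3:25 PM→3:30 PM; 8 h 0 min
Wed: in 5:44 AM→5:45 AM, out 2:12 PM→2:15 PM; 8 h 30 min − 75 min = 7 h 15 min
Thu: in 6:39 AM→6:45 AM, out 11:02 AM→11:00 AM; 4 h 15 min − 20 min = 3 h 55 min
Fri: in 8:25 AM→8:30 AM, out 4:45 PM→4:45 PM; 8 h 15 min
Total credited: 27 h 25 min.

27.42 hours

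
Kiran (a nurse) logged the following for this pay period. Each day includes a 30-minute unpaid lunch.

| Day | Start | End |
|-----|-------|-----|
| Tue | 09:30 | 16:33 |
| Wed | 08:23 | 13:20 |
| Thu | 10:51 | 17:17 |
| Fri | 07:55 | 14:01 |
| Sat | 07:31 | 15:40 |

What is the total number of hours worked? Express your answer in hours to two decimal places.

Tue: 09:30–16:33 = 7 h 3 min; less 30 min break → 6 h 33 min
Wed: 08:23–13:20 = 4 h 57 min; less 30 min break → 4 h 27 min
Thu: 10:51–17:17 = 6 h 26 min; less 30 min break → 5 h 56 min
Fri: 07:55–14:01 = 6 h 6 min; less 30 min break → 5 h 36 min
Sat: 07:31–15:40 = 8 h 9 min; less 30 min break → 7 h 39 min
Total: 6 h 33 min + 4 h 27 min + 5 h 56 min + 5 h 36 min + 7 h 39 min = 30 h 11 min.

30.18 hours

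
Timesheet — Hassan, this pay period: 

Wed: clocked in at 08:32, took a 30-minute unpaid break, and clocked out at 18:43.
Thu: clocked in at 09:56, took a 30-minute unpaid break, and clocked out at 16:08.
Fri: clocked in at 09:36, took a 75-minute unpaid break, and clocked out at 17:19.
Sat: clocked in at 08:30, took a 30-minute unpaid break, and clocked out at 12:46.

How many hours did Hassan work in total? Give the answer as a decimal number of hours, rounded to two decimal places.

25.62 hours

Wed: 08:32–18:43 = 10 h 11 min; less 30 min break → 9 h 41 min
Thu: 09:56–16:08 = 6 h 12 min; less 30 min break → 5 h 42 min
Fri: 09:36–17:19 = 7 h 43 min; less 75 min break → 6 h 28 min
Sat: 08:30–12:46 = 4 h 16 min; less 30 min break → 3 h 46 min
Total: 9 h 41 min + 5 h 42 min + 6 h 28 min + 3 h 46 min = 25 h 37 min.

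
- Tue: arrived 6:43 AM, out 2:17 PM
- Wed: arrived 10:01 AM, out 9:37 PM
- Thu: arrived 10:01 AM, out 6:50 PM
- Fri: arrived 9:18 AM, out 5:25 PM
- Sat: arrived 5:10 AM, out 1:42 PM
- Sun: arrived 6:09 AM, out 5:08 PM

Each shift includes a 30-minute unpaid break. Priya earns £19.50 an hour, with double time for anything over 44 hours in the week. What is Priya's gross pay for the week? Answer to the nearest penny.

£1194.05

Tue: 6:43 AM–2:17 PM = 7 h 34 min; less 30 min break → 7 h 4 min
Wed: 10:01 AM–9:37 PM = 11 h 36 min; less 30 min break → 11 h 6 min
Thu: 10:01 AM–6:50 PM = 8 h 49 min; less 30 min break → 8 h 19 min
Fri: 9:18 AM–5:25 PM = 8 h 7 min; less 30 min break → 7 h 37 min
Sat: 5:10 AM–1:42 PM = 8 h 32 min; less 30 min break → 8 h 2 min
Sun: 6:09 AM–5:08 PM = 10 h 59 min; less 30 min break → 10 h 29 min
Total worked: 52 h 37 min = 3157 min.
Regular 44 h 0 min = 2640 min at £19.50/h; overtime 8 h 37 min = 517 min at £39.00/h.
Pay = (2640 × £19.50 + 517 × £39.00) ÷ 60 = £1194.05.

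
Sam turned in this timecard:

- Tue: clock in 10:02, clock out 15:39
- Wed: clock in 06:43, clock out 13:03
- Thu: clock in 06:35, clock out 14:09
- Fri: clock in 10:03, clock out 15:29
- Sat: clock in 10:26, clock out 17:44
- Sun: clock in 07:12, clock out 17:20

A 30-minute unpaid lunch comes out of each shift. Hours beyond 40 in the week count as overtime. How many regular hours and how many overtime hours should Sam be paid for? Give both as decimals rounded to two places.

Tue: 10:02–15:39 = 5 h 37 min; less 30 min break → 5 h 7 min
Wed: 06:43–13:03 = 6 h 20 min; less 30 min break → 5 h 50 min
Thu: 06:35–14:09 = 7 h 34 min; less 30 min break → 7 h 4 min
Fri: 10:03–15:29 = 5 h 26 min; less 30 min break → 4 h 56 min
Sat: 10:26–17:44 = 7 h 18 min; less 30 min break → 6 h 48 min
Sun: 07:12–17:20 = 10 h 8 min; less 30 min break → 9 h 38 min
Total worked: 39 h 23 min = 39.38 h.
Threshold 40 h → overtime 0 h 0 min, regular 39 h 23 min.

Regular 39.38 hours, overtime 0.00 hours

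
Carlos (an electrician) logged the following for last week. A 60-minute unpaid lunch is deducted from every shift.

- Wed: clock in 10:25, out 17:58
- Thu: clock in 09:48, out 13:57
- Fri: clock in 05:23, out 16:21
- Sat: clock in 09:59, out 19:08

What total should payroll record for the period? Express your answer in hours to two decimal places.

27.82 hours

Wed: 10:25–17:58 = 7 h 33 min; less 60 min break → 6 h 33 min
Thu: 09:48–13:57 = 4 h 9 min; less 60 min break → 3 h 9 min
Fri: 05:23–16:21 = 10 h 58 min; less 60 min break → 9 h 58 min
Sat: 09:59–19:08 = 9 h 9 min; less 60 min break → 8 h 9 min
Total: 6 h 33 min + 3 h 9 min + 9 h 58 min + 8 h 9 min = 27 h 49 min.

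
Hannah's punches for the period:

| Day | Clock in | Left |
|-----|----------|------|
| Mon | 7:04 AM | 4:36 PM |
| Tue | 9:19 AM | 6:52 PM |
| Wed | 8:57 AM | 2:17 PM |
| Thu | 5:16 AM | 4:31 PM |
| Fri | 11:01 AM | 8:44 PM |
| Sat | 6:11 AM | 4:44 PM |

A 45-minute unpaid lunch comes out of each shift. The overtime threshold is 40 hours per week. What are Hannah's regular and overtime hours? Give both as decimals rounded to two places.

Mon: 7:04 AM–4:36 PM = 9 h 32 min; less 45 min break → 8 h 47 min
Tue: 9:19 AM–6:52 PM = 9 h 33 min; less 45 min break → 8 h 48 min
Wed: 8:57 AM–2:17 PM = 5 h 20 min; less 45 min break → 4 h 35 min
Thu: 5:16 AM–4:31 PM = 11 h 15 min; less 45 min break → 10 h 30 min
Fri: 11:01 AM–8:44 PM = 9 h 43 min; less 45 min break → 8 h 58 min
Sat: 6:11 AM–4:44 PM = 10 h 33 min; less 45 min break → 9 h 48 min
Total worked: 51 h 26 min = 51.43 h.
Threshold 40 h → overtime 11 h 26 min, regular 40 h 0 min.

Regular 40.00 hours, overtime 11.43 hours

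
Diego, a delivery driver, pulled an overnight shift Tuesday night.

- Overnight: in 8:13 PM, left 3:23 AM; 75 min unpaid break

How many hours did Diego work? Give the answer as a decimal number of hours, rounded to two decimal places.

5.92 hours

Overnight: 8:13 PM → midnight = 3 h 47 min; midnight → 3:23 AM = 3 h 23 min; span 7 h 10 min; less 75 min break → 5 h 55 min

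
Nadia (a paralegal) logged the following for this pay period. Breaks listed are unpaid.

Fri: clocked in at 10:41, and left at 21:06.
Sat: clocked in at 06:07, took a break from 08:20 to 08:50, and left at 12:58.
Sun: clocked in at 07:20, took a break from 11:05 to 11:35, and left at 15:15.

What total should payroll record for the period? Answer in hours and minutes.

Fri: 10:41–21:06 = 10 h 25 min
Sat: 06:07–12:58 = 6 h 51 min; less 30 min break → 6 h 21 min
Sun: 07:20–15:15 = 7 h 55 min; less 30 min break → 7 h 25 min
Total: 10 h 25 min + 6 h 21 min + 7 h 25 min = 24 h 11 min.

24 h 11 min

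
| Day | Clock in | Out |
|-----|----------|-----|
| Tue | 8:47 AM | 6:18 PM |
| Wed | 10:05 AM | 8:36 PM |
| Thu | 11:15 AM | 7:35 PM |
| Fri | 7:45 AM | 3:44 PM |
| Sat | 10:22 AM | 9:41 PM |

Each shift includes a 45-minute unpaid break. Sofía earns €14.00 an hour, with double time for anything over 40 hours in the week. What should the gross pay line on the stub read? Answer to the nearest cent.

€669.67

Tue: 8:47 AM–6:18 PM = 9 h 31 min; less 45 min break → 8 h 46 min
Wed: 10:05 AM–8:36 PM = 10 h 31 min; less 45 min break → 9 h 46 min
Thu: 11:15 AM–7:35 PM = 8 h 20 min; less 45 min break → 7 h 35 min
Fri: 7:45 AM–3:44 PM = 7 h 59 min; less 45 min break → 7 h 14 min
Sat: 10:22 AM–9:41 PM = 11 h 19 min; less 45 min break → 10 h 34 min
Total worked: 43 h 55 min = 2635 min.
Regular 40 h 0 min = 2400 min at €14.00/h; overtime 3 h 55 min = 235 min at €28.00/h.
Pay = (2400 × €14.00 + 235 × €28.00) ÷ 60 = €669.67.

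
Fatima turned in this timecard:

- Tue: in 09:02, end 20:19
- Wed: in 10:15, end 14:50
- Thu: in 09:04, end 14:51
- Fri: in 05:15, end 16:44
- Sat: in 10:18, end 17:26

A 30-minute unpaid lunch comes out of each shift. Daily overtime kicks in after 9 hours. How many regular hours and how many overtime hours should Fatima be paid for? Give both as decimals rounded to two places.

Regular 34.00 hours, overtime 3.77 hours

Tue: 09:02–20:19 = 11 h 17 min; less 30 min break → 10 h 47 min
Wed: 10:15–14:50 = 4 h 35 min; less 30 min break → 4 h 5 min
Thu: 09:04–14:51 = 5 h 47 min; less 30 min break → 5 h 17 min
Fri: 05:15–16:44 = 11 h 29 min; less 30 min break → 10 h 59 min
Sat: 10:18–17:26 = 7 h 8 min; less 30 min break → 6 h 38 min
Tue reg 9 h 0 min / OT 1 h 47 min; Wed reg 4 h 5 min / OT 0 h 0 min; Thu reg 5 h 17 min / OT 0 h 0 min; Fri reg 9 h 0 min / OT 1 h 59 min; Sat reg 6 h 38 min / OT 0 h 0 min.
Totals: regular 34 h 0 min, overtime 3 h 46 min.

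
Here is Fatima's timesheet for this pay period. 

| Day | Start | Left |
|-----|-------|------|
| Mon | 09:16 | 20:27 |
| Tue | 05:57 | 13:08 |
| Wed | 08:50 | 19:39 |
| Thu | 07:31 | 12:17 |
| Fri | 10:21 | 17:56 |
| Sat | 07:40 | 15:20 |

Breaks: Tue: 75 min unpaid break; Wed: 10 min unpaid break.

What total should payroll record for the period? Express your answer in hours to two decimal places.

47.78 hours

Mon: 09:16–20:27 = 11 h 11 min
Tue: 05:57–13:08 = 7 h 11 min; less 75 min break → 5 h 56 min
Wed: 08:50–19:39 = 10 h 49 min; less 10 min break → 10 h 39 min
Thu: 07:31–12:17 = 4 h 46 min
Fri: 10:21–17:56 = 7 h 35 min
Sat: 07:40–15:20 = 7 h 40 min
Total: 11 h 11 min + 5 h 56 min + 10 h 39 min + 4 h 46 min + 7 h 35 min + 7 h 40 min = 47 h 47 min.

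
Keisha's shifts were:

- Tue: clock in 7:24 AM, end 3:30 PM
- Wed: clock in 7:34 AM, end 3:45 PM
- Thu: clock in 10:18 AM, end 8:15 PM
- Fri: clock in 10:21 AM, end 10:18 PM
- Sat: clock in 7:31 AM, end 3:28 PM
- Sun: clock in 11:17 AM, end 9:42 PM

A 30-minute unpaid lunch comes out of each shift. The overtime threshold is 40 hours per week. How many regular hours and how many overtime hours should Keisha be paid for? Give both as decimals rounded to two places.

Tue: 7:24 AM–3:30 PM = 8 h 6 min; less 30 min break → 7 h 36 min
Wed: 7:34 AM–3:45 PM = 8 h 11 min; less 30 min break → 7 h 41 min
Thu: 10:18 AM–8:15 PM = 9 h 57 min; less 30 min break → 9 h 27 min
Fri: 10:21 AM–10:18 PM = 11 h 57 min; less 30 min break → 11 h 27 min
Sat: 7:31 AM–3:28 PM = 7 h 57 min; less 30 min break → 7 h 27 min
Sun: 11:17 AM–9:42 PM = 10 h 25 min; less 30 min break → 9 h 55 min
Total worked: 53 h 33 min = 53.55 h.
Threshold 40 h → overtime 13 h 33 min, regular 40 h 0 min.

Regular 40.00 hours, overtime 13.55 hours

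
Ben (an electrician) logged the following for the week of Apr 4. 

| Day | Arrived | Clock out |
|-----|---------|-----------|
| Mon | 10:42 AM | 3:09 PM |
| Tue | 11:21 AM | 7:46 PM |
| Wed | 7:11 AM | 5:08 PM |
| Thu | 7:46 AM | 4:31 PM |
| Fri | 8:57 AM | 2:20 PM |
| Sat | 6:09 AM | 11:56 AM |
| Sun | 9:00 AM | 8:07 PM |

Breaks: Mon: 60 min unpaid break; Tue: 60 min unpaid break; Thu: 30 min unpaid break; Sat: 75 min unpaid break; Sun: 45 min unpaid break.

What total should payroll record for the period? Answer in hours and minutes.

49 h 21 min

Mon: 10:42 AM–3:09 PM = 4 h 27 min; less 60 min break → 3 h 27 min
Tue: 11:21 AM–7:46 PM = 8 h 25 min; less 60 min break → 7 h 25 min
Wed: 7:11 AM–5:08 PM = 9 h 57 min
Thu: 7:46 AM–4:31 PM = 8 h 45 min; less 30 min break → 8 h 15 min
Fri: 8:57 AM–2:20 PM = 5 h 23 min
Sat: 6:09 AM–11:56 AM = 5 h 47 min; less 75 min break → 4 h 32 min
Sun: 9:00 AM–8:07 PM = 11 h 7 min; less 45 min break → 10 h 22 min
Total: 3 h 27 min + 7 h 25 min + 9 h 57 min + 8 h 15 min + 5 h 23 min + 4 h 32 min + 10 h 22 min = 49 h 21 min.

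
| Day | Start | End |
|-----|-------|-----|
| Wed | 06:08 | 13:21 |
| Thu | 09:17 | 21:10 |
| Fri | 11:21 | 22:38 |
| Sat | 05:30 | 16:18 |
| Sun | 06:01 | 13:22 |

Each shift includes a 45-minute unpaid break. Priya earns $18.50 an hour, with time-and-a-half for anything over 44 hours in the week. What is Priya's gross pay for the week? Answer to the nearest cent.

Wed: 06:08–13:21 = 7 h 13 min; less 45 min break → 6 h 28 min
Thu: 09:17–21:10 = 11 h 53 min; less 45 min break → 11 h 8 min
Fri: 11:21–22:38 = 11 h 17 min; less 45 min break → 10 h 32 min
Sat: 05:30–16:18 = 10 h 48 min; less 45 min break → 10 h 3 min
Sun: 06:01–13:22 = 7 h 21 min; less 45 min break → 6 h 36 min
Total worked: 44 h 47 min = 2687 min.
Regular 44 h 0 min = 2640 min at $18.50/h; overtime 0 h 47 min = 47 min at $27.75/h.
Pay = (2640 × $18.50 + 47 × $27.75) ÷ 60 = $835.74.

$835.74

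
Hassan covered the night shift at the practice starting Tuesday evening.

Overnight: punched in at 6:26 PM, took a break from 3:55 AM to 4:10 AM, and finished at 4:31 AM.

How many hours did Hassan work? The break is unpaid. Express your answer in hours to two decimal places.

Overnight: 6:26 PM → midnight = 5 h 34 min; midnight → 4:31 AM = 4 h 31 min; span 10 h 5 min; less 15 min break → 9 h 50 min

9.83 hours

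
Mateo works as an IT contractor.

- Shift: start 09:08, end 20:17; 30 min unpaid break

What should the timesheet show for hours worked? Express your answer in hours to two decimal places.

10.65 hours

Shift: 09:08–20:17 = 11 h 9 min; less 30 min break → 10 h 39 min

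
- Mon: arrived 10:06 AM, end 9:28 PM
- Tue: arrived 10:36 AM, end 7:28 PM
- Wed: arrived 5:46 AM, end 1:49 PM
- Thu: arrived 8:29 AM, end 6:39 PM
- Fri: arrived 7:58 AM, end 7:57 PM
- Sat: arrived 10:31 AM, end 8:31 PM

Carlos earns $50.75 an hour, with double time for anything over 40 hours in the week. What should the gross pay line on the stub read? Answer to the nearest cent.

$4103.98

Mon: 10:06 AM–9:28 PM = 11 h 22 min
Tue: 10:36 AM–7:28 PM = 8 h 52 min
Wed: 5:46 AM–1:49 PM = 8 h 3 min
Thu: 8:29 AM–6:39 PM = 10 h 10 min
Fri: 7:58 AM–7:57 PM = 11 h 59 min
Sat: 10:31 AM–8:31 PM = 10 h 0 min
Total worked: 60 h 26 min = 3626 min.
Regular 40 h 0 min = 2400 min at $50.75/h; overtime 20 h 26 min = 1226 min at $101.50/h.
Pay = (2400 × $50.75 + 1226 × $101.50) ÷ 60 = $4103.98.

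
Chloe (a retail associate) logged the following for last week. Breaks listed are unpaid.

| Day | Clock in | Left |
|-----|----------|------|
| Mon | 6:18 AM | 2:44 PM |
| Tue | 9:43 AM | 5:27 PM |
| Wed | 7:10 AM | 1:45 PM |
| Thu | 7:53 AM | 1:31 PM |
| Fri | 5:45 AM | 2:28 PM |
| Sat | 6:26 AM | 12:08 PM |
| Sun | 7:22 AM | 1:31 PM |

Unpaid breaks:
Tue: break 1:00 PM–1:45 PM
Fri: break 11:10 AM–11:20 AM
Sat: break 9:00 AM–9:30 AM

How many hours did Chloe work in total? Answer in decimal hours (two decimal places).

Mon: 6:18 AM–2:44 PM = 8 h 26 min
Tue: 9:43 AM–5:27 PM = 7 h 44 min; less 45 min break → 6 h 59 min
Wed: 7:10 AM–1:45 PM = 6 h 35 min
Thu: 7:53 AM–1:31 PM = 5 h 38 min
Fri: 5:45 AM–2:28 PM = 8 h 43 min; less 10 min break → 8 h 33 min
Sat: 6:26 AM–12:08 PM = 5 h 42 min; less 30 min break → 5 h 12 min
Sun: 7:22 AM–1:31 PM = 6 h 9 min
Total: 8 h 26 min + 6 h 59 min + 6 h 35 min + 5 h 38 min + 8 h 33 min + 5 h 12 min + 6 h 9 min = 47 h 32 min.

47.53 hours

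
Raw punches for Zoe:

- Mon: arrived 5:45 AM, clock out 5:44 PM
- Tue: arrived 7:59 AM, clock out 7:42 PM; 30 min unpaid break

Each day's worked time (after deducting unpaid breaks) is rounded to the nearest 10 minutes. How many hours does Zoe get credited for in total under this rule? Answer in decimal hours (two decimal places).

23.17 hours

Mon: 5:45 AM–5:44 PM = 11 h 59 min → rounds to 12 h 0 min
Tue: 7:59 AM–7:42 PM = 11 h 43 min − 30 min = 11 h 13 min → rounds to 11 h 10 min
Total credited: 23 h 10 min.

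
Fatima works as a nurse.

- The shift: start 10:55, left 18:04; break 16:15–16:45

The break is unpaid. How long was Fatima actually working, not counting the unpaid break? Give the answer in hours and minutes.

6 h 39 min

The shift: 10:55–18:04 = 7 h 9 min; less 30 min break → 6 h 39 min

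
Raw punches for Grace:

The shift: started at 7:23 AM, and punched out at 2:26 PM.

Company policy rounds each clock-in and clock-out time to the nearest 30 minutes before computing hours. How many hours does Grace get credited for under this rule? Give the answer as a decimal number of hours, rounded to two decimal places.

The shift: in 7:23 AM→7:30 AM, out 2:26 PM→2:30 PM; 7 h 0 min

7.00 hours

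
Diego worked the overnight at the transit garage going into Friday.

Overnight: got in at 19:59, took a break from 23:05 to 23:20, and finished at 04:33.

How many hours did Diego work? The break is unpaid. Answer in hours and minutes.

Overnight: 19:59 → midnight = 4 h 1 min; midnight → 04:33 = 4 h 33 min; span 8 h 34 min; less 15 min break → 8 h 19 min

8 h 19 min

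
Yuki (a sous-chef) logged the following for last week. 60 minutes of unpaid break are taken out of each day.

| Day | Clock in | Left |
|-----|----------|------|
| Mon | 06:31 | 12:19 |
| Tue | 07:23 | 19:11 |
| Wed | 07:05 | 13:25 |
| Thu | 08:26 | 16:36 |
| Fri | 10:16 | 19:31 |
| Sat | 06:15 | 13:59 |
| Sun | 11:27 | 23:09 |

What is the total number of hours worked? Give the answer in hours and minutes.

Mon: 06:31–12:19 = 5 h 48 min; less 60 min break → 4 h 48 min
Tue: 07:23–19:11 = 11 h 48 min; less 60 min break → 10 h 48 min
Wed: 07:05–13:25 = 6 h 20 min; less 60 min break → 5 h 20 min
Thu: 08:26–16:36 = 8 h 10 min; less 60 min break → 7 h 10 min
Fri: 10:16–19:31 = 9 h 15 min; less 60 min break → 8 h 15 min
Sat: 06:15–13:59 = 7 h 44 min; less 60 min break → 6 h 44 min
Sun: 11:27–23:09 = 11 h 42 min; less 60 min break → 10 h 42 min
Total: 4 h 48 min + 10 h 48 min + 5 h 20 min + 7 h 10 min + 8 h 15 min + 6 h 44 min + 10 h 42 min = 53 h 47 min.

53 h 47 min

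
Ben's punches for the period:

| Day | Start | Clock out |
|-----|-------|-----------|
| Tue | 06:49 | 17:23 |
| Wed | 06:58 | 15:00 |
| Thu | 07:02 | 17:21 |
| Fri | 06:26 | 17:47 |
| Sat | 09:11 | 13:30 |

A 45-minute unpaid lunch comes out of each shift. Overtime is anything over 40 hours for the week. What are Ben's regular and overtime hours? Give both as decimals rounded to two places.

Regular 40.00 hours, overtime 0.83 hours

Tue: 06:49–17:23 = 10 h 34 min; less 45 min break → 9 h 49 min
Wed: 06:58–15:00 = 8 h 2 min; less 45 min break → 7 h 17 min
Thu: 07:02–17:21 = 10 h 19 min; less 45 min break → 9 h 34 min
Fri: 06:26–17:47 = 11 h 21 min; less 45 min break → 10 h 36 min
Sat: 09:11–13:30 = 4 h 19 min; less 45 min break → 3 h 34 min
Total worked: 40 h 50 min = 40.83 h.
Threshold 40 h → overtime 0 h 50 min, regular 40 h 0 min.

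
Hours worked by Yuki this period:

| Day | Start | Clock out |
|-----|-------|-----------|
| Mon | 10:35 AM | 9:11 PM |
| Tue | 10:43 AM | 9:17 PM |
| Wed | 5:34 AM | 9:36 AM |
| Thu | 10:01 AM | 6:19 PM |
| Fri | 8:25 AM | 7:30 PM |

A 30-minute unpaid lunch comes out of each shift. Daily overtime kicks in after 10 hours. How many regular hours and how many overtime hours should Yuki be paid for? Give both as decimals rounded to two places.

Mon: 10:35 AM–9:11 PM = 10 h 36 min; less 30 min break → 10 h 6 min
Tue: 10:43 AM–9:17 PM = 10 h 34 min; less 30 min break → 10 h 4 min
Wed: 5:34 AM–9:36 AM = 4 h 2 min; less 30 min break → 3 h 32 min
Thu: 10:01 AM–6:19 PM = 8 h 18 min; less 30 min break → 7 h 48 min
Fri: 8:25 AM–7:30 PM = 11 h 5 min; less 30 min break → 10 h 35 min
Mon reg 10 h 0 min / OT 0 h 6 min; Tue reg 10 h 0 min / OT 0 h 4 min; Wed reg 3 h 32 min / OT 0 h 0 min; Thu reg 7 h 48 min / OT 0 h 0 min; Fri reg 10 h 0 min / OT 0 h 35 min.
Totals: regular 41 h 20 min, overtime 0 h 45 min.

Regular 41.33 hours, overtime 0.75 hours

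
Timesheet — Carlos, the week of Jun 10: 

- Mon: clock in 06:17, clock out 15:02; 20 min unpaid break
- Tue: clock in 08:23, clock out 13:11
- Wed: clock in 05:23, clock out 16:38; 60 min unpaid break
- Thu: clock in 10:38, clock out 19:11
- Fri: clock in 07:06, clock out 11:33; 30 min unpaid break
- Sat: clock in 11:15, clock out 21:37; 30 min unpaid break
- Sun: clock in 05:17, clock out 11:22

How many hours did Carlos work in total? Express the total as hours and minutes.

Mon: 06:17–15:02 = 8 h 45 min; less 20 min break → 8 h 25 min
Tue: 08:23–13:11 = 4 h 48 min
Wed: 05:23–16:38 = 11 h 15 min; less 60 min break → 10 h 15 min
Thu: 10:38–19:11 = 8 h 33 min
Fri: 07:06–11:33 = 4 h 27 min; less 30 min break → 3 h 57 min
Sat: 11:15–21:37 = 10 h 22 min; less 30 min break → 9 h 52 min
Sun: 05:17–11:22 = 6 h 5 min
Total: 8 h 25 min + 4 h 48 min + 10 h 15 min + 8 h 33 min + 3 h 57 min + 9 h 52 min + 6 h 5 min = 51 h 55 min.

51 h 55 min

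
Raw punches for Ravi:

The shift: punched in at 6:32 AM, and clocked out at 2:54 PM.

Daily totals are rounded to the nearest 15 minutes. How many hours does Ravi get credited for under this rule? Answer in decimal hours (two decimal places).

The shift: 6:32 AM–2:54 PM = 8 h 22 min → rounds to 8 h 15 min

8.25 hours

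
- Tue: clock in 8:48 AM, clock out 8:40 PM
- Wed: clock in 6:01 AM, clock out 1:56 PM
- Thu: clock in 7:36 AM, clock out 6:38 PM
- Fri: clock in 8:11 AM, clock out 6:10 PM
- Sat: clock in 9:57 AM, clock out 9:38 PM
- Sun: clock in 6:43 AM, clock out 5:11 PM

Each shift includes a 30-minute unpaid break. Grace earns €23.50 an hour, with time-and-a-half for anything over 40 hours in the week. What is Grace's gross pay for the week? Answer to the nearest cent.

Tue: 8:48 AM–8:40 PM = 11 h 52 min; less 30 min break → 11 h 22 min
Wed: 6:01 AM–1:56 PM = 7 h 55 min; less 30 min break → 7 h 25 min
Thu: 7:36 AM–6:38 PM = 11 h 2 min; less 30 min break → 10 h 32 min
Fri: 8:11 AM–6:10 PM = 9 h 59 min; less 30 min break → 9 h 29 min
Sat: 9:57 AM–9:38 PM = 11 h 41 min; less 30 min break → 11 h 11 min
Sun: 6:43 AM–5:11 PM = 10 h 28 min; less 30 min break → 9 h 58 min
Total worked: 59 h 57 min = 3597 min.
Regular 40 h 0 min = 2400 min at €23.50/h; overtime 19 h 57 min = 1197 min at €35.25/h.
Pay = (2400 × €23.50 + 1197 × €35.25) ÷ 60 = €1643.24.

€1643.24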